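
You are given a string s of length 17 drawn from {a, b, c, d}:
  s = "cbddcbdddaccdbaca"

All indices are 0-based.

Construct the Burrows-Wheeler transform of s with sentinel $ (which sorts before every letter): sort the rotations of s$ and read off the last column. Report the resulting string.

rank  rotation            last
    0  $cbddcbdddaccdbaca  a
    1  a$cbddcbdddaccdbac  c
    2  aca$cbddcbdddaccdb  b
    3  accdbaca$cbddcbddd  d
    4  baca$cbddcbdddaccd  d
    5  bddcbdddaccdbaca$c  c
    6  bdddaccdbaca$cbddc  c
    7  ca$cbddcbdddaccdba  a
    8  cbddcbdddaccdbaca$  $
    9  cbdddaccdbaca$cbdd  d
   10  ccdbaca$cbddcbddda  a
   11  cdbaca$cbddcbdddac  c
   12  daccdbaca$cbddcbdd  d
   13  dbaca$cbddcbdddacc  c
   14  dcbdddaccdbaca$cbd  d
   15  ddaccdbaca$cbddcbd  d
   16  ddcbdddaccdbaca$cb  b
   17  dddaccdbaca$cbddcb  b

acbddcca$dacdcddbb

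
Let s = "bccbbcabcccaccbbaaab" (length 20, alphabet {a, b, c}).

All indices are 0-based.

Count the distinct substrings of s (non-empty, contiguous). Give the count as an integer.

179

rank | idx | suffix
   0 |  16 | aaab
   1 |  17 | aab
   2 |  18 | ab
   3 |   6 | abcccaccbbaaab
   4 |  11 | accbbaaab
   5 |  19 | b
   6 |  15 | baaab
   7 |  14 | bbaaab
   8 |   3 | bbcabcccaccbbaaab
   9 |   4 | bcabcccaccbbaaab
  10 |   0 | bccbbcabcccaccbbaaab
  11 |   7 | bcccaccbbaaab
  12 |   5 | cabcccaccbbaaab
  13 |  10 | caccbbaaab
  14 |  13 | cbbaaab
  15 |   2 | cbbcabcccaccbbaaab
  16 |   9 | ccaccbbaaab
  17 |  12 | ccbbaaab
  18 |   1 | ccbbcabcccaccbbaaab
  19 |   8 | cccaccbbaaab

SA = [16, 17, 18, 6, 11, 19, 15, 14, 3, 4, 0, 7, 5, 10, 13, 2, 9, 12, 1, 8]
i: (SA[i-1],SA[i]) lcp shared
  1: (16,17) 2 'aa'
  2: (17,18) 1 'a'
  3: (18,6) 2 'ab'
  4: (6,11) 1 'a'
  5: (11,19) 0 ''
  6: (19,15) 1 'b'
  7: (15,14) 1 'b'
  8: (14,3) 2 'bb'
  9: (3,4) 1 'b'
  10: (4,0) 2 'bc'
  11: (0,7) 3 'bcc'
  12: (7,5) 0 ''
  13: (5,10) 2 'ca'
  14: (10,13) 1 'c'
  15: (13,2) 3 'cbb'
  16: (2,9) 1 'c'
  17: (9,12) 2 'cc'
  18: (12,1) 4 'ccbb'
  19: (1,8) 2 'cc'

n(n+1)/2 = 20·21/2 = 210
Σ LCP = 0 + 2 + 1 + 2 + 1 + 0 + 1 + 1 + 2 + 1 + 2 + 3 + 0 + 2 + 1 + 3 + 1 + 2 + 4 + 2 = 31
distinct = 210 − 31 = 179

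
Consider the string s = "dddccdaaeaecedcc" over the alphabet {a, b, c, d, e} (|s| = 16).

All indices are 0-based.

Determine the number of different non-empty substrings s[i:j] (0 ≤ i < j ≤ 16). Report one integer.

rank→(start, suffix):
  0 → (6, 'aaeaecedcc')
  1 → (7, 'aeaecedcc')
  2 → (9, 'aecedcc')
  3 → (15, 'c')
  4 → (14, 'cc')
  5 → (3, 'ccdaaeaecedcc')
  6 → (4, 'cdaaeaecedcc')
  7 → (11, 'cedcc')
  8 → (5, 'daaeaecedcc')
  9 → (13, 'dcc')
  10 → (2, 'dccdaaeaecedcc')
  11 → (1, 'ddccdaaeaecedcc')
  12 → (0, 'dddccdaaeaecedcc')
  13 → (8, 'eaecedcc')
  14 → (10, 'ecedcc')
  15 → (12, 'edcc')

SA = [6, 7, 9, 15, 14, 3, 4, 11, 5, 13, 2, 1, 0, 8, 10, 12]
i: (SA[i-1],SA[i]) lcp shared
  1: (6,7) 1 'a'
  2: (7,9) 2 'ae'
  3: (9,15) 0 ''
  4: (15,14) 1 'c'
  5: (14,3) 2 'cc'
  6: (3,4) 1 'c'
  7: (4,11) 1 'c'
  8: (11,5) 0 ''
  9: (5,13) 1 'd'
  10: (13,2) 3 'dcc'
  11: (2,1) 1 'd'
  12: (1,0) 2 'dd'
  13: (0,8) 0 ''
  14: (8,10) 1 'e'
  15: (10,12) 1 'e'

n(n+1)/2 = 16·17/2 = 136
Σ LCP = 0 + 1 + 2 + 0 + 1 + 2 + 1 + 1 + 0 + 1 + 3 + 1 + 2 + 0 + 1 + 1 = 17
distinct = 136 − 17 = 119

119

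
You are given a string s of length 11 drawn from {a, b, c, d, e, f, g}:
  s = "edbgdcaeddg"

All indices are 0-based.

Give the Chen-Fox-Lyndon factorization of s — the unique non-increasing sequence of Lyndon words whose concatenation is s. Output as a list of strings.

["e", "d", "bgdc", "aeddg"]

emit factor 1: 'e' (i=0, period=1)
emit factor 2: 'd' (i=1, period=1)
emit factor 3: 'bgdc' (i=2, period=4)
emit factor 4: 'aeddg' (i=6, period=5)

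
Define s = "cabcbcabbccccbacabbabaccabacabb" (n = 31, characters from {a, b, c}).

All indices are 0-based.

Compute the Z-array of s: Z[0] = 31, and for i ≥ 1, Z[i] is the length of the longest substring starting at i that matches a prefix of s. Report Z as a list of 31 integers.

Z[0]=31
i=1: i≥r, start 0; Z[1]=0
i=2: i≥r, start 0; Z[2]=0
i=3: i≥r, start 0; Z[3]=1 grow→box=[3,4)
i=4: i≥r, start 0; Z[4]=0
i=5: i≥r, start 0; Z[5]=3 grow→box=[5,8)
i=6: min(r-i=2, Z[1]=0)=0; Z[6]=0
i=7: min(r-i=1, Z[2]=0)=0; Z[7]=0
i=8: i≥r, start 0; Z[8]=0
i=9: i≥r, start 0; Z[9]=1 grow→box=[9,10)
i=10: i≥r, start 0; Z[10]=1 grow→box=[10,11)
i=11: i≥r, start 0; Z[11]=1 grow→box=[11,12)
i=12: i≥r, start 0; Z[12]=1 grow→box=[12,13)
i=13: i≥r, start 0; Z[13]=0
i=14: i≥r, start 0; Z[14]=0
i=15: i≥r, start 0; Z[15]=3 grow→box=[15,18)
i=16: min(r-i=2, Z[1]=0)=0; Z[16]=0
i=17: min(r-i=1, Z[2]=0)=0; Z[17]=0
i=18: i≥r, start 0; Z[18]=0
i=19: i≥r, start 0; Z[19]=0
i=20: i≥r, start 0; Z[20]=0
i=21: i≥r, start 0; Z[21]=0
i=22: i≥r, start 0; Z[22]=1 grow→box=[22,23)
i=23: i≥r, start 0; Z[23]=3 grow→box=[23,26)
i=24: min(r-i=2, Z[1]=0)=0; Z[24]=0
i=25: min(r-i=1, Z[2]=0)=0; Z[25]=0
i=26: i≥r, start 0; Z[26]=0
i=27: i≥r, start 0; Z[27]=3 grow→box=[27,30)
i=28: min(r-i=2, Z[1]=0)=0; Z[28]=0
i=29: min(r-i=1, Z[2]=0)=0; Z[29]=0
i=30: i≥r, start 0; Z[30]=0

[31, 0, 0, 1, 0, 3, 0, 0, 0, 1, 1, 1, 1, 0, 0, 3, 0, 0, 0, 0, 0, 0, 1, 3, 0, 0, 0, 3, 0, 0, 0]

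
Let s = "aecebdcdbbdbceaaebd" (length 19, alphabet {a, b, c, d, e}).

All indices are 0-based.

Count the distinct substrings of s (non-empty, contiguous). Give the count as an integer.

169

rank | idx | suffix
   0 |  14 | aaebd
   1 |  15 | aebd
   2 |   0 | aecebdcdbbdbceaaebd
   3 |   8 | bbdbceaaebd
   4 |  11 | bceaaebd
   5 |  17 | bd
   6 |   9 | bdbceaaebd
   7 |   4 | bdcdbbdbceaaebd
   8 |   6 | cdbbdbceaaebd
   9 |  12 | ceaaebd
  10 |   2 | cebdcdbbdbceaaebd
  11 |  18 | d
  12 |   7 | dbbdbceaaebd
  13 |  10 | dbceaaebd
  14 |   5 | dcdbbdbceaaebd
  15 |  13 | eaaebd
  16 |  16 | ebd
  17 |   3 | ebdcdbbdbceaaebd
  18 |   1 | ecebdcdbbdbceaaebd

SA = [14, 15, 0, 8, 11, 17, 9, 4, 6, 12, 2, 18, 7, 10, 5, 13, 16, 3, 1]
[i] adj suffixes → lcp
  [1] 14/15 → 1 ('a')
  [2] 15/0 → 2 ('ae')
  [3] 0/8 → 0 ('')
  [4] 8/11 → 1 ('b')
  [5] 11/17 → 1 ('b')
  [6] 17/9 → 2 ('bd')
  [7] 9/4 → 2 ('bd')
  [8] 4/6 → 0 ('')
  [9] 6/12 → 1 ('c')
  [10] 12/2 → 2 ('ce')
  [11] 2/18 → 0 ('')
  [12] 18/7 → 1 ('d')
  [13] 7/10 → 2 ('db')
  [14] 10/5 → 1 ('d')
  [15] 5/13 → 0 ('')
  [16] 13/16 → 1 ('e')
  [17] 16/3 → 3 ('ebd')
  [18] 3/1 → 1 ('e')

n(n+1)/2 = 19·20/2 = 190
Σ LCP = 0 + 1 + 2 + 0 + 1 + 1 + 2 + 2 + 0 + 1 + 2 + 0 + 1 + 2 + 1 + 0 + 1 + 3 + 1 = 21
distinct = 190 − 21 = 169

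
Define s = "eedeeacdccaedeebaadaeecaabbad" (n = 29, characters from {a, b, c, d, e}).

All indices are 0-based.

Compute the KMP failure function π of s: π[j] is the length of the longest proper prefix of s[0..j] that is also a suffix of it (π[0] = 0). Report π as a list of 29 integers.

[0, 1, 0, 1, 2, 0, 0, 0, 0, 0, 0, 1, 0, 1, 2, 0, 0, 0, 0, 0, 1, 2, 0, 0, 0, 0, 0, 0, 0]

π[0] = 0
j=1 s[j]='e': π[1]=1 (border 'e')
j=2 s[j]='d': k: 1→0; π[2]=0 (border '')
j=3 s[j]='e': π[3]=1 (border 'e')
j=4 s[j]='e': π[4]=2 (border 'ee')
j=5 s[j]='a': k: 2→1→0; π[5]=0 (border '')
j=6 s[j]='c': π[6]=0 (border '')
j=7 s[j]='d': π[7]=0 (border '')
j=8 s[j]='c': π[8]=0 (border '')
j=9 s[j]='c': π[9]=0 (border '')
j=10 s[j]='a': π[10]=0 (border '')
j=11 s[j]='e': π[11]=1 (border 'e')
j=12 s[j]='d': k: 1→0; π[12]=0 (border '')
j=13 s[j]='e': π[13]=1 (border 'e')
j=14 s[j]='e': π[14]=2 (border 'ee')
j=15 s[j]='b': k: 2→1→0; π[15]=0 (border '')
j=16 s[j]='a': π[16]=0 (border '')
j=17 s[j]='a': π[17]=0 (border '')
j=18 s[j]='d': π[18]=0 (border '')
j=19 s[j]='a': π[19]=0 (border '')
j=20 s[j]='e': π[20]=1 (border 'e')
j=21 s[j]='e': π[21]=2 (border 'ee')
j=22 s[j]='c': k: 2→1→0; π[22]=0 (border '')
j=23 s[j]='a': π[23]=0 (border '')
j=24 s[j]='a': π[24]=0 (border '')
j=25 s[j]='b': π[25]=0 (border '')
j=26 s[j]='b': π[26]=0 (border '')
j=27 s[j]='a': π[27]=0 (border '')
j=28 s[j]='d': π[28]=0 (border '')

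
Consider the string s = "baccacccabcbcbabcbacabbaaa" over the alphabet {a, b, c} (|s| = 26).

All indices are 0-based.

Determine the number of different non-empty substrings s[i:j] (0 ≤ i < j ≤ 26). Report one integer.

302

rank→(start, suffix):
  0 → (25, 'a')
  1 → (24, 'aa')
  2 → (23, 'aaa')
  3 → (20, 'abbaaa')
  4 → (14, 'abcbacabbaaa')
  5 → (8, 'abcbcbabcbacabbaaa')
  6 → (18, 'acabbaaa')
  7 → (1, 'accacccabcbcbabcbacabbaaa')
  8 → (4, 'acccabcbcbabcbacabbaaa')
  9 → (22, 'baaa')
  10 → (13, 'babcbacabbaaa')
  11 → (17, 'bacabbaaa')
  12 → (0, 'baccacccabcbcbabcbacabbaaa')
  13 → (21, 'bbaaa')
  14 → (11, 'bcbabcbacabbaaa')
  15 → (15, 'bcbacabbaaa')
  16 → (9, 'bcbcbabcbacabbaaa')
  17 → (19, 'cabbaaa')
  18 → (7, 'cabcbcbabcbacabbaaa')
  19 → (3, 'cacccabcbcbabcbacabbaaa')
  20 → (12, 'cbabcbacabbaaa')
  21 → (16, 'cbacabbaaa')
  22 → (10, 'cbcbabcbacabbaaa')
  23 → (6, 'ccabcbcbabcbacabbaaa')
  24 → (2, 'ccacccabcbcbabcbacabbaaa')
  25 → (5, 'cccabcbcbabcbacabbaaa')

SA = [25, 24, 23, 20, 14, 8, 18, 1, 4, 22, 13, 17, 0, 21, 11, 15, 9, 19, 7, 3, 12, 16, 10, 6, 2, 5]
[i] adj suffixes → lcp
  [1] 25/24 → 1 ('a')
  [2] 24/23 → 2 ('aa')
  [3] 23/20 → 1 ('a')
  [4] 20/14 → 2 ('ab')
  [5] 14/8 → 4 ('abcb')
  [6] 8/18 → 1 ('a')
  [7] 18/1 → 2 ('ac')
  [8] 1/4 → 3 ('acc')
  [9] 4/22 → 0 ('')
  [10] 22/13 → 2 ('ba')
  [11] 13/17 → 2 ('ba')
  [12] 17/0 → 3 ('bac')
  [13] 0/21 → 1 ('b')
  [14] 21/11 → 1 ('b')
  [15] 11/15 → 4 ('bcba')
  [16] 15/9 → 3 ('bcb')
  [17] 9/19 → 0 ('')
  [18] 19/7 → 3 ('cab')
  [19] 7/3 → 2 ('ca')
  [20] 3/12 → 1 ('c')
  [21] 12/16 → 3 ('cba')
  [22] 16/10 → 2 ('cb')
  [23] 10/6 → 1 ('c')
  [24] 6/2 → 3 ('cca')
  [25] 2/5 → 2 ('cc')

n(n+1)/2 = 26·27/2 = 351
Σ LCP = 0 + 1 + 2 + 1 + 2 + 4 + 1 + 2 + 3 + 0 + 2 + 2 + 3 + 1 + 1 + 4 + 3 + 0 + 3 + 2 + 1 + 3 + 2 + 1 + 3 + 2 = 49
distinct = 351 − 49 = 302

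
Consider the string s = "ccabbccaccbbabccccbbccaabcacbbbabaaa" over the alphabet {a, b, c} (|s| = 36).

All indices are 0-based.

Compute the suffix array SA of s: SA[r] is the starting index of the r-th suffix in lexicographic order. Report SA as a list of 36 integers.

rank→(start, suffix):
  0 → (35, 'a')
  1 → (34, 'aa')
  2 → (33, 'aaa')
  3 → (22, 'aabcacbbbabaaa')
  4 → (31, 'abaaa')
  5 → (2, 'abbccaccbbabccccbbccaabcacbbbabaaa')
  6 → (23, 'abcacbbbabaaa')
  7 → (12, 'abccccbbccaabcacbbbabaaa')
  8 → (26, 'acbbbabaaa')
  9 → (7, 'accbbabccccbbccaabcacbbbabaaa')
  10 → (32, 'baaa')
  11 → (30, 'babaaa')
  12 → (11, 'babccccbbccaabcacbbbabaaa')
  13 → (29, 'bbabaaa')
  14 → (10, 'bbabccccbbccaabcacbbbabaaa')
  15 → (28, 'bbbabaaa')
  16 → (18, 'bbccaabcacbbbabaaa')
  17 → (3, 'bbccaccbbabccccbbccaabcacbbbabaaa')
  18 → (24, 'bcacbbbabaaa')
  19 → (19, 'bccaabcacbbbabaaa')
  20 → (4, 'bccaccbbabccccbbccaabcacbbbabaaa')
  21 → (13, 'bccccbbccaabcacbbbabaaa')
  22 → (21, 'caabcacbbbabaaa')
  23 → (1, 'cabbccaccbbabccccbbccaabcacbbbabaaa')
  24 → (25, 'cacbbbabaaa')
  25 → (6, 'caccbbabccccbbccaabcacbbbabaaa')
  26 → (9, 'cbbabccccbbccaabcacbbbabaaa')
  27 → (27, 'cbbbabaaa')
  28 → (17, 'cbbccaabcacbbbabaaa')
  29 → (20, 'ccaabcacbbbabaaa')
  30 → (0, 'ccabbccaccbbabccccbbccaabcacbbbabaaa')
  31 → (5, 'ccaccbbabccccbbccaabcacbbbabaaa')
  32 → (8, 'ccbbabccccbbccaabcacbbbabaaa')
  33 → (16, 'ccbbccaabcacbbbabaaa')
  34 → (15, 'cccbbccaabcacbbbabaaa')
  35 → (14, 'ccccbbccaabcacbbbabaaa')

[35, 34, 33, 22, 31, 2, 23, 12, 26, 7, 32, 30, 11, 29, 10, 28, 18, 3, 24, 19, 4, 13, 21, 1, 25, 6, 9, 27, 17, 20, 0, 5, 8, 16, 15, 14]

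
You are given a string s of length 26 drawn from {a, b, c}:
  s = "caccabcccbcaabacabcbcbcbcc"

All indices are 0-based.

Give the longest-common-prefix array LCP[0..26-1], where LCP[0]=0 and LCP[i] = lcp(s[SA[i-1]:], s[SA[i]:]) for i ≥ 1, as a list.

rank→(start, suffix):
  0 → (11, 'aabacabcbcbcbcc')
  1 → (12, 'abacabcbcbcbcc')
  2 → (16, 'abcbcbcbcc')
  3 → (4, 'abcccbcaabacabcbcbcbcc')
  4 → (14, 'acabcbcbcbcc')
  5 → (1, 'accabcccbcaabacabcbcbcbcc')
  6 → (13, 'bacabcbcbcbcc')
  7 → (9, 'bcaabacabcbcbcbcc')
  8 → (17, 'bcbcbcbcc')
  9 → (19, 'bcbcbcc')
  10 → (21, 'bcbcc')
  11 → (23, 'bcc')
  12 → (5, 'bcccbcaabacabcbcbcbcc')
  13 → (25, 'c')
  14 → (10, 'caabacabcbcbcbcc')
  15 → (15, 'cabcbcbcbcc')
  16 → (3, 'cabcccbcaabacabcbcbcbcc')
  17 → (0, 'caccabcccbcaabacabcbcbcbcc')
  18 → (8, 'cbcaabacabcbcbcbcc')
  19 → (18, 'cbcbcbcc')
  20 → (20, 'cbcbcc')
  21 → (22, 'cbcc')
  22 → (24, 'cc')
  23 → (2, 'ccabcccbcaabacabcbcbcbcc')
  24 → (7, 'ccbcaabacabcbcbcbcc')
  25 → (6, 'cccbcaabacabcbcbcbcc')

SA = [11, 12, 16, 4, 14, 1, 13, 9, 17, 19, 21, 23, 5, 25, 10, 15, 3, 0, 8, 18, 20, 22, 24, 2, 7, 6]
i: (SA[i-1],SA[i]) lcp shared
  1: (11,12) 1 'a'
  2: (12,16) 2 'ab'
  3: (16,4) 3 'abc'
  4: (4,14) 1 'a'
  5: (14,1) 2 'ac'
  6: (1,13) 0 ''
  7: (13,9) 1 'b'
  8: (9,17) 2 'bc'
  9: (17,19) 6 'bcbcbc'
  10: (19,21) 4 'bcbc'
  11: (21,23) 2 'bc'
  12: (23,5) 3 'bcc'
  13: (5,25) 0 ''
  14: (25,10) 1 'c'
  15: (10,15) 2 'ca'
  16: (15,3) 4 'cabc'
  17: (3,0) 2 'ca'
  18: (0,8) 1 'c'
  19: (8,18) 3 'cbc'
  20: (18,20) 5 'cbcbc'
  21: (20,22) 3 'cbc'
  22: (22,24) 1 'c'
  23: (24,2) 2 'cc'
  24: (2,7) 2 'cc'
  25: (7,6) 2 'cc'

[0, 1, 2, 3, 1, 2, 0, 1, 2, 6, 4, 2, 3, 0, 1, 2, 4, 2, 1, 3, 5, 3, 1, 2, 2, 2]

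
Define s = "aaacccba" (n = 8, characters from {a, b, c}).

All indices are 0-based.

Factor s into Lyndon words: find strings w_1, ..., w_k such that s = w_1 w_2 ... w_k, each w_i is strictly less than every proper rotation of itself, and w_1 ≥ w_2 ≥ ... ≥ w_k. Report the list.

["aaacccb", "a"]

emit factor 1: 'aaacccb' (i=0, period=7)
emit factor 2: 'a' (i=7, period=1)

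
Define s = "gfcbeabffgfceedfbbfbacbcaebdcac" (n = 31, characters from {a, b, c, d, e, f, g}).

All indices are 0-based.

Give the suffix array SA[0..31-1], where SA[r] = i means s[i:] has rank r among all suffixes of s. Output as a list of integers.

rank→(start, suffix):
  0 → (5, 'abffgfceedfbbfbacbcaebdcac')
  1 → (29, 'ac')
  2 → (20, 'acbcaebdcac')
  3 → (24, 'aebdcac')
  4 → (19, 'bacbcaebdcac')
  5 → (16, 'bbfbacbcaebdcac')
  6 → (22, 'bcaebdcac')
  7 → (26, 'bdcac')
  8 → (3, 'beabffgfceedfbbfbacbcaebdcac')
  9 → (17, 'bfbacbcaebdcac')
  10 → (6, 'bffgfceedfbbfbacbcaebdcac')
  11 → (30, 'c')
  12 → (28, 'cac')
  13 → (23, 'caebdcac')
  14 → (21, 'cbcaebdcac')
  15 → (2, 'cbeabffgfceedfbbfbacbcaebdcac')
  16 → (11, 'ceedfbbfbacbcaebdcac')
  17 → (27, 'dcac')
  18 → (14, 'dfbbfbacbcaebdcac')
  19 → (4, 'eabffgfceedfbbfbacbcaebdcac')
  20 → (25, 'ebdcac')
  21 → (13, 'edfbbfbacbcaebdcac')
  22 → (12, 'eedfbbfbacbcaebdcac')
  23 → (18, 'fbacbcaebdcac')
  24 → (15, 'fbbfbacbcaebdcac')
  25 → (1, 'fcbeabffgfceedfbbfbacbcaebdcac')
  26 → (10, 'fceedfbbfbacbcaebdcac')
  27 → (7, 'ffgfceedfbbfbacbcaebdcac')
  28 → (8, 'fgfceedfbbfbacbcaebdcac')
  29 → (0, 'gfcbeabffgfceedfbbfbacbcaebdcac')
  30 → (9, 'gfceedfbbfbacbcaebdcac')

[5, 29, 20, 24, 19, 16, 22, 26, 3, 17, 6, 30, 28, 23, 21, 2, 11, 27, 14, 4, 25, 13, 12, 18, 15, 1, 10, 7, 8, 0, 9]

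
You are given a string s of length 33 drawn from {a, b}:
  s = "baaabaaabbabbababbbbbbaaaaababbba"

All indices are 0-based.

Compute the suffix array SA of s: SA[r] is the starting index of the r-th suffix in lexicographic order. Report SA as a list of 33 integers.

rank | idx | suffix
   0 |  32 | a
   1 |  22 | aaaaababbba
   2 |  23 | aaaababbba
   3 |   1 | aaabaaabbabbababbbbbbaaaaababbba
   4 |  24 | aaababbba
   5 |   5 | aaabbabbababbbbbbaaaaababbba
   6 |   2 | aabaaabbabbababbbbbbaaaaababbba
   7 |  25 | aababbba
   8 |   6 | aabbabbababbbbbbaaaaababbba
   9 |   3 | abaaabbabbababbbbbbaaaaababbba
  10 |  26 | ababbba
  11 |  13 | ababbbbbbaaaaababbba
  12 |  10 | abbababbbbbbaaaaababbba
  13 |   7 | abbabbababbbbbbaaaaababbba
  14 |  28 | abbba
  15 |  15 | abbbbbbaaaaababbba
  16 |  31 | ba
  17 |  21 | baaaaababbba
  18 |   0 | baaabaaabbabbababbbbbbaaaaababbba
  19 |   4 | baaabbabbababbbbbbaaaaababbba
  20 |  12 | bababbbbbbaaaaababbba
  21 |   9 | babbababbbbbbaaaaababbba
  22 |  27 | babbba
  23 |  14 | babbbbbbaaaaababbba
  24 |  30 | bba
  25 |  20 | bbaaaaababbba
  26 |  11 | bbababbbbbbaaaaababbba
  27 |   8 | bbabbababbbbbbaaaaababbba
  28 |  29 | bbba
  29 |  19 | bbbaaaaababbba
  30 |  18 | bbbbaaaaababbba
  31 |  17 | bbbbbaaaaababbba
  32 |  16 | bbbbbbaaaaababbba

[32, 22, 23, 1, 24, 5, 2, 25, 6, 3, 26, 13, 10, 7, 28, 15, 31, 21, 0, 4, 12, 9, 27, 14, 30, 20, 11, 8, 29, 19, 18, 17, 16]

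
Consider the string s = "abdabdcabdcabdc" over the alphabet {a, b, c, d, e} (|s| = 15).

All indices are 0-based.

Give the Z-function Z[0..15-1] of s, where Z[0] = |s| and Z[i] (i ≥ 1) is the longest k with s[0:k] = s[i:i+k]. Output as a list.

[15, 0, 0, 3, 0, 0, 0, 3, 0, 0, 0, 3, 0, 0, 0]

Z[0]=15
i=1: outside box; Z[1]=0
i=2: outside box; Z[2]=0
i=3: outside box; Z[3]=3 scan→box=[3,6)
i=4: min(r-i=2, Z[1]=0)=0; Z[4]=0
i=5: min(r-i=1, Z[2]=0)=0; Z[5]=0
i=6: outside box; Z[6]=0
i=7: outside box; Z[7]=3 scan→box=[7,10)
i=8: min(r-i=2, Z[1]=0)=0; Z[8]=0
i=9: min(r-i=1, Z[2]=0)=0; Z[9]=0
i=10: outside box; Z[10]=0
i=11: outside box; Z[11]=3 scan→box=[11,14)
i=12: min(r-i=2, Z[1]=0)=0; Z[12]=0
i=13: min(r-i=1, Z[2]=0)=0; Z[13]=0
i=14: outside box; Z[14]=0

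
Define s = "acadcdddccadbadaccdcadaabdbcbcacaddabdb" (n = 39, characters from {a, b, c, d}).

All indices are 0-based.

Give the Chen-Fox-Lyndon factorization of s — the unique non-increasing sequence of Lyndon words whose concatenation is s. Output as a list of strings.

emit factor 1: 'acadcdddccadbadaccdcad' (i=0, period=22)
emit factor 2: 'aabdbcbcacaddabdb' (i=22, period=17)

["acadcdddccadbadaccdcad", "aabdbcbcacaddabdb"]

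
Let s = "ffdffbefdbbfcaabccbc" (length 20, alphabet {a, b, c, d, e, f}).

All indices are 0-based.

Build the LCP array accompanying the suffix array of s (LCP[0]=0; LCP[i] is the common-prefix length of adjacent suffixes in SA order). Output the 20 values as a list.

[0, 1, 0, 1, 2, 1, 1, 0, 1, 1, 1, 0, 1, 0, 0, 1, 1, 2, 1, 2]

sorted suffixes:
  #0 SA[0]=13  'aabccbc'
  #1 SA[1]=14  'abccbc'
  #2 SA[2]=9  'bbfcaabccbc'
  #3 SA[3]=18  'bc'
  #4 SA[4]=15  'bccbc'
  #5 SA[5]=5  'befdbbfcaabccbc'
  #6 SA[6]=10  'bfcaabccbc'
  #7 SA[7]=19  'c'
  #8 SA[8]=12  'caabccbc'
  #9 SA[9]=17  'cbc'
  #10 SA[10]=16  'ccbc'
  #11 SA[11]=8  'dbbfcaabccbc'
  #12 SA[12]=2  'dffbefdbbfcaabccbc'
  #13 SA[13]=6  'efdbbfcaabccbc'
  #14 SA[14]=4  'fbefdbbfcaabccbc'
  #15 SA[15]=11  'fcaabccbc'
  #16 SA[16]=7  'fdbbfcaabccbc'
  #17 SA[17]=1  'fdffbefdbbfcaabccbc'
  #18 SA[18]=3  'ffbefdbbfcaabccbc'
  #19 SA[19]=0  'ffdffbefdbbfcaabccbc'

SA = [13, 14, 9, 18, 15, 5, 10, 19, 12, 17, 16, 8, 2, 6, 4, 11, 7, 1, 3, 0]
[i] adj suffixes → lcp
  [1] 13/14 → 1 ('a')
  [2] 14/9 → 0 ('')
  [3] 9/18 → 1 ('b')
  [4] 18/15 → 2 ('bc')
  [5] 15/5 → 1 ('b')
  [6] 5/10 → 1 ('b')
  [7] 10/19 → 0 ('')
  [8] 19/12 → 1 ('c')
  [9] 12/17 → 1 ('c')
  [10] 17/16 → 1 ('c')
  [11] 16/8 → 0 ('')
  [12] 8/2 → 1 ('d')
  [13] 2/6 → 0 ('')
  [14] 6/4 → 0 ('')
  [15] 4/11 → 1 ('f')
  [16] 11/7 → 1 ('f')
  [17] 7/1 → 2 ('fd')
  [18] 1/3 → 1 ('f')
  [19] 3/0 → 2 ('ff')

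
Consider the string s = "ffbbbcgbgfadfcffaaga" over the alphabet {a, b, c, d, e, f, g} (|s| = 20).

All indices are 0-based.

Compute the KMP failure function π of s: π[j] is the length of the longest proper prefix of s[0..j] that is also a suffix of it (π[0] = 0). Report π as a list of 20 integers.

[0, 1, 0, 0, 0, 0, 0, 0, 0, 1, 0, 0, 1, 0, 1, 2, 0, 0, 0, 0]

π[0] = 0
j=1 s[j]='f': π[1]=1 (border 'f')
j=2 s[j]='b': k: 1→0; π[2]=0 (border '')
j=3 s[j]='b': π[3]=0 (border '')
j=4 s[j]='b': π[4]=0 (border '')
j=5 s[j]='c': π[5]=0 (border '')
j=6 s[j]='g': π[6]=0 (border '')
j=7 s[j]='b': π[7]=0 (border '')
j=8 s[j]='g': π[8]=0 (border '')
j=9 s[j]='f': π[9]=1 (border 'f')
j=10 s[j]='a': k: 1→0; π[10]=0 (border '')
j=11 s[j]='d': π[11]=0 (border '')
j=12 s[j]='f': π[12]=1 (border 'f')
j=13 s[j]='c': k: 1→0; π[13]=0 (border '')
j=14 s[j]='f': π[14]=1 (border 'f')
j=15 s[j]='f': π[15]=2 (border 'ff')
j=16 s[j]='a': k: 2→1→0; π[16]=0 (border '')
j=17 s[j]='a': π[17]=0 (border '')
j=18 s[j]='g': π[18]=0 (border '')
j=19 s[j]='a': π[19]=0 (border '')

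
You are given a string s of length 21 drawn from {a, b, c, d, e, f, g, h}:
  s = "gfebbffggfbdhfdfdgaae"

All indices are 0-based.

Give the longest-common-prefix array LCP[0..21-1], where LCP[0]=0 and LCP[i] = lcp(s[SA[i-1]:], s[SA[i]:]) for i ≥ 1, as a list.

sorted suffixes:
  #0 SA[0]=18  'aae'
  #1 SA[1]=19  'ae'
  #2 SA[2]=3  'bbffggfbdhfdfdgaae'
  #3 SA[3]=10  'bdhfdfdgaae'
  #4 SA[4]=4  'bffggfbdhfdfdgaae'
  #5 SA[5]=14  'dfdgaae'
  #6 SA[6]=16  'dgaae'
  #7 SA[7]=11  'dhfdfdgaae'
  #8 SA[8]=20  'e'
  #9 SA[9]=2  'ebbffggfbdhfdfdgaae'
  #10 SA[10]=9  'fbdhfdfdgaae'
  #11 SA[11]=13  'fdfdgaae'
  #12 SA[12]=15  'fdgaae'
  #13 SA[13]=1  'febbffggfbdhfdfdgaae'
  #14 SA[14]=5  'ffggfbdhfdfdgaae'
  #15 SA[15]=6  'fggfbdhfdfdgaae'
  #16 SA[16]=17  'gaae'
  #17 SA[17]=8  'gfbdhfdfdgaae'
  #18 SA[18]=0  'gfebbffggfbdhfdfdgaae'
  #19 SA[19]=7  'ggfbdhfdfdgaae'
  #20 SA[20]=12  'hfdfdgaae'

SA = [18, 19, 3, 10, 4, 14, 16, 11, 20, 2, 9, 13, 15, 1, 5, 6, 17, 8, 0, 7, 12]
i: (SA[i-1],SA[i]) lcp shared
  1: (18,19) 1 'a'
  2: (19,3) 0 ''
  3: (3,10) 1 'b'
  4: (10,4) 1 'b'
  5: (4,14) 0 ''
  6: (14,16) 1 'd'
  7: (16,11) 1 'd'
  8: (11,20) 0 ''
  9: (20,2) 1 'e'
  10: (2,9) 0 ''
  11: (9,13) 1 'f'
  12: (13,15) 2 'fd'
  13: (15,1) 1 'f'
  14: (1,5) 1 'f'
  15: (5,6) 1 'f'
  16: (6,17) 0 ''
  17: (17,8) 1 'g'
  18: (8,0) 2 'gf'
  19: (0,7) 1 'g'
  20: (7,12) 0 ''

[0, 1, 0, 1, 1, 0, 1, 1, 0, 1, 0, 1, 2, 1, 1, 1, 0, 1, 2, 1, 0]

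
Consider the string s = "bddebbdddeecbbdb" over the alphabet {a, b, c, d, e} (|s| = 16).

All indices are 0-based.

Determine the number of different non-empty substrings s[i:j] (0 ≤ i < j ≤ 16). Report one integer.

rank | idx | suffix
   0 |  15 | b
   1 |  12 | bbdb
   2 |   4 | bbdddeecbbdb
   3 |  13 | bdb
   4 |   5 | bdddeecbbdb
   5 |   0 | bddebbdddeecbbdb
   6 |  11 | cbbdb
   7 |  14 | db
   8 |   6 | dddeecbbdb
   9 |   1 | ddebbdddeecbbdb
  10 |   7 | ddeecbbdb
  11 |   2 | debbdddeecbbdb
  12 |   8 | deecbbdb
  13 |   3 | ebbdddeecbbdb
  14 |  10 | ecbbdb
  15 |   9 | eecbbdb

SA = [15, 12, 4, 13, 5, 0, 11, 14, 6, 1, 7, 2, 8, 3, 10, 9]
[i] adj suffixes → lcp
  [1] 15/12 → 1 ('b')
  [2] 12/4 → 3 ('bbd')
  [3] 4/13 → 1 ('b')
  [4] 13/5 → 2 ('bd')
  [5] 5/0 → 3 ('bdd')
  [6] 0/11 → 0 ('')
  [7] 11/14 → 0 ('')
  [8] 14/6 → 1 ('d')
  [9] 6/1 → 2 ('dd')
  [10] 1/7 → 3 ('dde')
  [11] 7/2 → 1 ('d')
  [12] 2/8 → 2 ('de')
  [13] 8/3 → 0 ('')
  [14] 3/10 → 1 ('e')
  [15] 10/9 → 1 ('e')

n(n+1)/2 = 16·17/2 = 136
Σ LCP = 0 + 1 + 3 + 1 + 2 + 3 + 0 + 0 + 1 + 2 + 3 + 1 + 2 + 0 + 1 + 1 = 21
distinct = 136 − 21 = 115

115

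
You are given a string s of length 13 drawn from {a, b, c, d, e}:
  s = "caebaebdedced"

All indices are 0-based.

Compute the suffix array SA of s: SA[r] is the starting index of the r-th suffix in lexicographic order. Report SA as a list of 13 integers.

[1, 4, 3, 6, 0, 10, 12, 9, 7, 2, 5, 11, 8]

rank | idx | suffix
   0 |   1 | aebaebdedced
   1 |   4 | aebdedced
   2 |   3 | baebdedced
   3 |   6 | bdedced
   4 |   0 | caebaebdedced
   5 |  10 | ced
   6 |  12 | d
   7 |   9 | dced
   8 |   7 | dedced
   9 |   2 | ebaebdedced
  10 |   5 | ebdedced
  11 |  11 | ed
  12 |   8 | edced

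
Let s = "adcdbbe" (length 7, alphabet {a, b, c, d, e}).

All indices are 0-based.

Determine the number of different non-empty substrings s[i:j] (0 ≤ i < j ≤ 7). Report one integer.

26

rank→(start, suffix):
  0 → (0, 'adcdbbe')
  1 → (4, 'bbe')
  2 → (5, 'be')
  3 → (2, 'cdbbe')
  4 → (3, 'dbbe')
  5 → (1, 'dcdbbe')
  6 → (6, 'e')

SA = [0, 4, 5, 2, 3, 1, 6]
[i] adj suffixes → lcp
  [1] 0/4 → 0 ('')
  [2] 4/5 → 1 ('b')
  [3] 5/2 → 0 ('')
  [4] 2/3 → 0 ('')
  [5] 3/1 → 1 ('d')
  [6] 1/6 → 0 ('')

n(n+1)/2 = 7·8/2 = 28
Σ LCP = 0 + 0 + 1 + 0 + 0 + 1 + 0 = 2
distinct = 28 − 2 = 26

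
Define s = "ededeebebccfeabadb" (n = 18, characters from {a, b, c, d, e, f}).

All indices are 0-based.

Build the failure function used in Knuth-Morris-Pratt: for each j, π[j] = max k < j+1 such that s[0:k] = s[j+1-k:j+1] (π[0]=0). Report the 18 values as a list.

π[0] = 0
j=1 s[j]='d': π[1]=0 (border '')
j=2 s[j]='e': π[2]=1 (border 'e')
j=3 s[j]='d': π[3]=2 (border 'ed')
j=4 s[j]='e': π[4]=3 (border 'ede')
j=5 s[j]='e': k: 3→1→0; π[5]=1 (border 'e')
j=6 s[j]='b': k: 1→0; π[6]=0 (border '')
j=7 s[j]='e': π[7]=1 (border 'e')
j=8 s[j]='b': k: 1→0; π[8]=0 (border '')
j=9 s[j]='c': π[9]=0 (border '')
j=10 s[j]='c': π[10]=0 (border '')
j=11 s[j]='f': π[11]=0 (border '')
j=12 s[j]='e': π[12]=1 (border 'e')
j=13 s[j]='a': k: 1→0; π[13]=0 (border '')
j=14 s[j]='b': π[14]=0 (border '')
j=15 s[j]='a': π[15]=0 (border '')
j=16 s[j]='d': π[16]=0 (border '')
j=17 s[j]='b': π[17]=0 (border '')

[0, 0, 1, 2, 3, 1, 0, 1, 0, 0, 0, 0, 1, 0, 0, 0, 0, 0]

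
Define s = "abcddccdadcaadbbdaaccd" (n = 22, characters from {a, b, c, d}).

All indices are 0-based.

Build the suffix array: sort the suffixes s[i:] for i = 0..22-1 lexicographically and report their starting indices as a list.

rank | idx | suffix
   0 |  17 | aaccd
   1 |  11 | aadbbdaaccd
   2 |   0 | abcddccdadcaadbbdaaccd
   3 |  18 | accd
   4 |  12 | adbbdaaccd
   5 |   8 | adcaadbbdaaccd
   6 |  14 | bbdaaccd
   7 |   1 | bcddccdadcaadbbdaaccd
   8 |  15 | bdaaccd
   9 |  10 | caadbbdaaccd
  10 |  19 | ccd
  11 |   5 | ccdadcaadbbdaaccd
  12 |  20 | cd
  13 |   6 | cdadcaadbbdaaccd
  14 |   2 | cddccdadcaadbbdaaccd
  15 |  21 | d
  16 |  16 | daaccd
  17 |   7 | dadcaadbbdaaccd
  18 |  13 | dbbdaaccd
  19 |   9 | dcaadbbdaaccd
  20 |   4 | dccdadcaadbbdaaccd
  21 |   3 | ddccdadcaadbbdaaccd

[17, 11, 0, 18, 12, 8, 14, 1, 15, 10, 19, 5, 20, 6, 2, 21, 16, 7, 13, 9, 4, 3]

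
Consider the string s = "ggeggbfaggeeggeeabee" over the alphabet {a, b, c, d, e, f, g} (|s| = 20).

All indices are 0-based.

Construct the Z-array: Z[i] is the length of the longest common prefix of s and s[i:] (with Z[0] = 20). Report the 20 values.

Z[0]=20
i=1: outside box; Z[1]=1 extend→box=[1,2)
i=2: outside box; Z[2]=0
i=3: outside box; Z[3]=2 extend→box=[3,5)
i=4: min(r-i=1, Z[1]=1)=1; Z[4]=1
i=5: outside box; Z[5]=0
i=6: outside box; Z[6]=0
i=7: outside box; Z[7]=0
i=8: outside box; Z[8]=3 extend→box=[8,11)
i=9: min(r-i=2, Z[1]=1)=1; Z[9]=1
i=10: min(r-i=1, Z[2]=0)=0; Z[10]=0
i=11: outside box; Z[11]=0
i=12: outside box; Z[12]=3 extend→box=[12,15)
i=13: min(r-i=2, Z[1]=1)=1; Z[13]=1
i=14: min(r-i=1, Z[2]=0)=0; Z[14]=0
i=15: outside box; Z[15]=0
i=16: outside box; Z[16]=0
i=17: outside box; Z[17]=0
i=18: outside box; Z[18]=0
i=19: outside box; Z[19]=0

[20, 1, 0, 2, 1, 0, 0, 0, 3, 1, 0, 0, 3, 1, 0, 0, 0, 0, 0, 0]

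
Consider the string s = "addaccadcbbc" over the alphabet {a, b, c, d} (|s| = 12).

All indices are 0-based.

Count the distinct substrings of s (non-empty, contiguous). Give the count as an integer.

69

rank | idx | suffix
   0 |   3 | accadcbbc
   1 |   6 | adcbbc
   2 |   0 | addaccadcbbc
   3 |   9 | bbc
   4 |  10 | bc
   5 |  11 | c
   6 |   5 | cadcbbc
   7 |   8 | cbbc
   8 |   4 | ccadcbbc
   9 |   2 | daccadcbbc
  10 |   7 | dcbbc
  11 |   1 | ddaccadcbbc

SA = [3, 6, 0, 9, 10, 11, 5, 8, 4, 2, 7, 1]
[i] adj suffixes → lcp
  [1] 3/6 → 1 ('a')
  [2] 6/0 → 2 ('ad')
  [3] 0/9 → 0 ('')
  [4] 9/10 → 1 ('b')
  [5] 10/11 → 0 ('')
  [6] 11/5 → 1 ('c')
  [7] 5/8 → 1 ('c')
  [8] 8/4 → 1 ('c')
  [9] 4/2 → 0 ('')
  [10] 2/7 → 1 ('d')
  [11] 7/1 → 1 ('d')

n(n+1)/2 = 12·13/2 = 78
Σ LCP = 0 + 1 + 2 + 0 + 1 + 0 + 1 + 1 + 1 + 0 + 1 + 1 = 9
distinct = 78 − 9 = 69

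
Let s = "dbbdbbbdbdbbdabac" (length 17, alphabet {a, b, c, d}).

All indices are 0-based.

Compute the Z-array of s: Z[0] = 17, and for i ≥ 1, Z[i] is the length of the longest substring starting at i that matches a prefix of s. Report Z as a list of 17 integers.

Z[0]=17
i=1: fresh scan; Z[1]=0
i=2: fresh scan; Z[2]=0
i=3: fresh scan; Z[3]=3 grow→box=[3,6)
i=4: min(r-i=2, Z[1]=0)=0; Z[4]=0
i=5: min(r-i=1, Z[2]=0)=0; Z[5]=0
i=6: fresh scan; Z[6]=0
i=7: fresh scan; Z[7]=2 grow→box=[7,9)
i=8: min(r-i=1, Z[1]=0)=0; Z[8]=0
i=9: fresh scan; Z[9]=4 grow→box=[9,13)
i=10: min(r-i=3, Z[1]=0)=0; Z[10]=0
i=11: min(r-i=2, Z[2]=0)=0; Z[11]=0
i=12: min(r-i=1, Z[3]=3)=1; Z[12]=1
i=13: fresh scan; Z[13]=0
i=14: fresh scan; Z[14]=0
i=15: fresh scan; Z[15]=0
i=16: fresh scan; Z[16]=0

[17, 0, 0, 3, 0, 0, 0, 2, 0, 4, 0, 0, 1, 0, 0, 0, 0]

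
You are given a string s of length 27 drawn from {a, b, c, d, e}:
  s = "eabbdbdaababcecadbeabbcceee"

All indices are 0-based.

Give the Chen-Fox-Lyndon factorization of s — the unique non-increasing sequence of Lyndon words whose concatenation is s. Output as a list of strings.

["e", "abbdbd", "aababcecadbeabbcceee"]

emit factor 1: 'e' (i=0, period=1)
emit factor 2: 'abbdbd' (i=1, period=6)
emit factor 3: 'aababcecadbeabbcceee' (i=7, period=20)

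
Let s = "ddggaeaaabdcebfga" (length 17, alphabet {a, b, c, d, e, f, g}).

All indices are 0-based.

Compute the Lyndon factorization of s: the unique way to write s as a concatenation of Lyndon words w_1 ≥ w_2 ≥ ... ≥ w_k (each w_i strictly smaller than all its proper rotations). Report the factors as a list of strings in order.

emit factor 1: 'ddgg' (i=0, period=4)
emit factor 2: 'ae' (i=4, period=2)
emit factor 3: 'aaabdcebfg' (i=6, period=10)
emit factor 4: 'a' (i=16, period=1)

["ddgg", "ae", "aaabdcebfg", "a"]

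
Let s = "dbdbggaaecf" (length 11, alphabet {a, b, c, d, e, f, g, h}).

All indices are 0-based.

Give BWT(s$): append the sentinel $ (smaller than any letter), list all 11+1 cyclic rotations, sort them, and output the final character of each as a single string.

rank  rotation      last
    0  $dbdbggaaecf  f
    1  aaecf$dbdbgg  g
    2  aecf$dbdbgga  a
    3  bdbggaaecf$d  d
    4  bggaaecf$dbd  d
    5  cf$dbdbggaae  e
    6  dbdbggaaecf$  $
    7  dbggaaecf$db  b
    8  ecf$dbdbggaa  a
    9  f$dbdbggaaec  c
   10  gaaecf$dbdbg  g
   11  ggaaecf$dbdb  b

fgadde$bacgb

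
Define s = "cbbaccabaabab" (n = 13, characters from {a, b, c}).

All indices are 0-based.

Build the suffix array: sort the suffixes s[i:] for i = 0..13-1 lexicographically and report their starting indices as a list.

rank | idx | suffix
   0 |   8 | aabab
   1 |  11 | ab
   2 |   6 | abaabab
   3 |   9 | abab
   4 |   3 | accabaabab
   5 |  12 | b
   6 |   7 | baabab
   7 |  10 | bab
   8 |   2 | baccabaabab
   9 |   1 | bbaccabaabab
  10 |   5 | cabaabab
  11 |   0 | cbbaccabaabab
  12 |   4 | ccabaabab

[8, 11, 6, 9, 3, 12, 7, 10, 2, 1, 5, 0, 4]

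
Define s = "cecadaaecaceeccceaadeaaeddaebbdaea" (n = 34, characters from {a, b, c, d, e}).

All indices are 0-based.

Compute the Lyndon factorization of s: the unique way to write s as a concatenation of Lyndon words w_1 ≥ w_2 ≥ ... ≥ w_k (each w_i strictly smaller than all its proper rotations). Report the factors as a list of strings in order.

["ce", "c", "ad", "aaecaceeccce", "aadeaaeddaebbdae", "a"]

emit factor 1: 'ce' (i=0, period=2)
emit factor 2: 'c' (i=2, period=1)
emit factor 3: 'ad' (i=3, period=2)
emit factor 4: 'aaecaceeccce' (i=5, period=12)
emit factor 5: 'aadeaaeddaebbdae' (i=17, period=16)
emit factor 6: 'a' (i=33, period=1)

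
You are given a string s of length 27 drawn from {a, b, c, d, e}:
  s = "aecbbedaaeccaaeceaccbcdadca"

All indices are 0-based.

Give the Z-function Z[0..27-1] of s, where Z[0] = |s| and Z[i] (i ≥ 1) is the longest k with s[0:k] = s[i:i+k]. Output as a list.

[27, 0, 0, 0, 0, 0, 0, 1, 3, 0, 0, 0, 1, 3, 0, 0, 0, 1, 0, 0, 0, 0, 0, 1, 0, 0, 1]

Z[0]=27
i=1: fresh scan; Z[1]=0
i=2: fresh scan; Z[2]=0
i=3: fresh scan; Z[3]=0
i=4: fresh scan; Z[4]=0
i=5: fresh scan; Z[5]=0
i=6: fresh scan; Z[6]=0
i=7: fresh scan; Z[7]=1 extend→box=[7,8)
i=8: fresh scan; Z[8]=3 extend→box=[8,11)
i=9: min(r-i=2, Z[1]=0)=0; Z[9]=0
i=10: min(r-i=1, Z[2]=0)=0; Z[10]=0
i=11: fresh scan; Z[11]=0
i=12: fresh scan; Z[12]=1 extend→box=[12,13)
i=13: fresh scan; Z[13]=3 extend→box=[13,16)
i=14: min(r-i=2, Z[1]=0)=0; Z[14]=0
i=15: min(r-i=1, Z[2]=0)=0; Z[15]=0
i=16: fresh scan; Z[16]=0
i=17: fresh scan; Z[17]=1 extend→box=[17,18)
i=18: fresh scan; Z[18]=0
i=19: fresh scan; Z[19]=0
i=20: fresh scan; Z[20]=0
i=21: fresh scan; Z[21]=0
i=22: fresh scan; Z[22]=0
i=23: fresh scan; Z[23]=1 extend→box=[23,24)
i=24: fresh scan; Z[24]=0
i=25: fresh scan; Z[25]=0
i=26: fresh scan; Z[26]=1 extend→box=[26,27)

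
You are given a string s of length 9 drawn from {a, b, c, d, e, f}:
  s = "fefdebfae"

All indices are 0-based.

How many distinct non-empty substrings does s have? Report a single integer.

rank→(start, suffix):
  0 → (7, 'ae')
  1 → (5, 'bfae')
  2 → (3, 'debfae')
  3 → (8, 'e')
  4 → (4, 'ebfae')
  5 → (1, 'efdebfae')
  6 → (6, 'fae')
  7 → (2, 'fdebfae')
  8 → (0, 'fefdebfae')

SA = [7, 5, 3, 8, 4, 1, 6, 2, 0]
i: (SA[i-1],SA[i]) lcp shared
  1: (7,5) 0 ''
  2: (5,3) 0 ''
  3: (3,8) 0 ''
  4: (8,4) 1 'e'
  5: (4,1) 1 'e'
  6: (1,6) 0 ''
  7: (6,2) 1 'f'
  8: (2,0) 1 'f'

n(n+1)/2 = 9·10/2 = 45
Σ LCP = 0 + 0 + 0 + 0 + 1 + 1 + 0 + 1 + 1 = 4
distinct = 45 − 4 = 41

41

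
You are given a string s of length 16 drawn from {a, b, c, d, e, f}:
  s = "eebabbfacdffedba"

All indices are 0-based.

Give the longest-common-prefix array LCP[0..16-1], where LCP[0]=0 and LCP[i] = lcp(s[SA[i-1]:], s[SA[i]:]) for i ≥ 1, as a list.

rank→(start, suffix):
  0 → (15, 'a')
  1 → (3, 'abbfacdffedba')
  2 → (7, 'acdffedba')
  3 → (14, 'ba')
  4 → (2, 'babbfacdffedba')
  5 → (4, 'bbfacdffedba')
  6 → (5, 'bfacdffedba')
  7 → (8, 'cdffedba')
  8 → (13, 'dba')
  9 → (9, 'dffedba')
  10 → (1, 'ebabbfacdffedba')
  11 → (12, 'edba')
  12 → (0, 'eebabbfacdffedba')
  13 → (6, 'facdffedba')
  14 → (11, 'fedba')
  15 → (10, 'ffedba')

SA = [15, 3, 7, 14, 2, 4, 5, 8, 13, 9, 1, 12, 0, 6, 11, 10]
rank  pair      lcp
   1  s[15:],s[3:]  1  'a'
   2  s[3:],s[7:]  1  'a'
   3  s[7:],s[14:]  0  ''
   4  s[14:],s[2:]  2  'ba'
   5  s[2:],s[4:]  1  'b'
   6  s[4:],s[5:]  1  'b'
   7  s[5:],s[8:]  0  ''
   8  s[8:],s[13:]  0  ''
   9  s[13:],s[9:]  1  'd'
  10  s[9:],s[1:]  0  ''
  11  s[1:],s[12:]  1  'e'
  12  s[12:],s[0:]  1  'e'
  13  s[0:],s[6:]  0  ''
  14  s[6:],s[11:]  1  'f'
  15  s[11:],s[10:]  1  'f'

[0, 1, 1, 0, 2, 1, 1, 0, 0, 1, 0, 1, 1, 0, 1, 1]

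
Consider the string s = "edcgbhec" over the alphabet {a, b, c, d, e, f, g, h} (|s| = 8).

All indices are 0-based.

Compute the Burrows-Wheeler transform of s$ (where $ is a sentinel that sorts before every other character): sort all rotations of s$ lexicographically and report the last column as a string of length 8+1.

cgedeh$cb

rank  rotation   last
    0  $edcgbhec  c
    1  bhec$edcg  g
    2  c$edcgbhe  e
    3  cgbhec$ed  d
    4  dcgbhec$e  e
    5  ec$edcgbh  h
    6  edcgbhec$  $
    7  gbhec$edc  c
    8  hec$edcgb  b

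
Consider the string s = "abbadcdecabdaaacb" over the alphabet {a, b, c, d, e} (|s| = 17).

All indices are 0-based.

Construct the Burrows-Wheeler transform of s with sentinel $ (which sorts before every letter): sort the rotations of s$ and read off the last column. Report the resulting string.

rank  rotation            last
    0  $abbadcdecabdaaacb  b
    1  aaacb$abbadcdecabd  d
    2  aacb$abbadcdecabda  a
    3  abbadcdecabdaaacb$  $
    4  abdaaacb$abbadcdec  c
    5  acb$abbadcdecabdaa  a
    6  adcdecabdaaacb$abb  b
    7  b$abbadcdecabdaaac  c
    8  badcdecabdaaacb$ab  b
    9  bbadcdecabdaaacb$a  a
   10  bdaaacb$abbadcdeca  a
   11  cabdaaacb$abbadcde  e
   12  cb$abbadcdecabdaaa  a
   13  cdecabdaaacb$abbad  d
   14  daaacb$abbadcdecab  b
   15  dcdecabdaaacb$abba  a
   16  decabdaaacb$abbadc  c
   17  ecabdaaacb$abbadcd  d

bda$cabcbaaeadbacd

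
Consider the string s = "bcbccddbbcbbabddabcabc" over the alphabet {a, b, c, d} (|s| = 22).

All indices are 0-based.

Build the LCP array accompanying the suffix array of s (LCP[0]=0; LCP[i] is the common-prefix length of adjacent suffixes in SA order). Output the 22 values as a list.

[0, 3, 2, 0, 1, 2, 1, 2, 2, 3, 2, 1, 0, 1, 1, 2, 1, 1, 0, 1, 1, 2]

sorted suffixes:
  #0 SA[0]=19  'abc'
  #1 SA[1]=16  'abcabc'
  #2 SA[2]=12  'abddabcabc'
  #3 SA[3]=11  'babddabcabc'
  #4 SA[4]=10  'bbabddabcabc'
  #5 SA[5]=7  'bbcbbabddabcabc'
  #6 SA[6]=20  'bc'
  #7 SA[7]=17  'bcabc'
  #8 SA[8]=8  'bcbbabddabcabc'
  #9 SA[9]=0  'bcbccddbbcbbabddabcabc'
  #10 SA[10]=2  'bccddbbcbbabddabcabc'
  #11 SA[11]=13  'bddabcabc'
  #12 SA[12]=21  'c'
  #13 SA[13]=18  'cabc'
  #14 SA[14]=9  'cbbabddabcabc'
  #15 SA[15]=1  'cbccddbbcbbabddabcabc'
  #16 SA[16]=3  'ccddbbcbbabddabcabc'
  #17 SA[17]=4  'cddbbcbbabddabcabc'
  #18 SA[18]=15  'dabcabc'
  #19 SA[19]=6  'dbbcbbabddabcabc'
  #20 SA[20]=14  'ddabcabc'
  #21 SA[21]=5  'ddbbcbbabddabcabc'

SA = [19, 16, 12, 11, 10, 7, 20, 17, 8, 0, 2, 13, 21, 18, 9, 1, 3, 4, 15, 6, 14, 5]
i: (SA[i-1],SA[i]) lcp shared
  1: (19,16) 3 'abc'
  2: (16,12) 2 'ab'
  3: (12,11) 0 ''
  4: (11,10) 1 'b'
  5: (10,7) 2 'bb'
  6: (7,20) 1 'b'
  7: (20,17) 2 'bc'
  8: (17,8) 2 'bc'
  9: (8,0) 3 'bcb'
  10: (0,2) 2 'bc'
  11: (2,13) 1 'b'
  12: (13,21) 0 ''
  13: (21,18) 1 'c'
  14: (18,9) 1 'c'
  15: (9,1) 2 'cb'
  16: (1,3) 1 'c'
  17: (3,4) 1 'c'
  18: (4,15) 0 ''
  19: (15,6) 1 'd'
  20: (6,14) 1 'd'
  21: (14,5) 2 'dd'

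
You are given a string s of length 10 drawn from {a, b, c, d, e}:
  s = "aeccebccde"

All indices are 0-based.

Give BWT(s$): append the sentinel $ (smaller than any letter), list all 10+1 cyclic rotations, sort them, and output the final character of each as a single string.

rank  rotation     last
    0  $aeccebccde  e
    1  aeccebccde$  $
    2  bccde$aecce  e
    3  ccde$aecceb  b
    4  ccebccde$ae  e
    5  cde$aeccebc  c
    6  cebccde$aec  c
    7  de$aeccebcc  c
    8  e$aeccebccd  d
    9  ebccde$aecc  c
   10  eccebccde$a  a

e$ebecccdca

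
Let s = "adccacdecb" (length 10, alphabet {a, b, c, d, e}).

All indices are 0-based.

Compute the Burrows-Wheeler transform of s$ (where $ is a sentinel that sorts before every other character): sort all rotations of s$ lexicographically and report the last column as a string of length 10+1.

rank  rotation     last
    0  $adccacdecb  b
    1  acdecb$adcc  c
    2  adccacdecb$  $
    3  b$adccacdec  c
    4  cacdecb$adc  c
    5  cb$adccacde  e
    6  ccacdecb$ad  d
    7  cdecb$adcca  a
    8  dccacdecb$a  a
    9  decb$adccac  c
   10  ecb$adccacd  d

bc$ccedaacd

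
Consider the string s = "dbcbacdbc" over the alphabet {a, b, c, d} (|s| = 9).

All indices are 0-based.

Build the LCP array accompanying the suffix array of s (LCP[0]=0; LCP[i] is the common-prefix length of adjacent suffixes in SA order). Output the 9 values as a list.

[0, 0, 1, 2, 0, 1, 1, 0, 3]

rank→(start, suffix):
  0 → (4, 'acdbc')
  1 → (3, 'bacdbc')
  2 → (7, 'bc')
  3 → (1, 'bcbacdbc')
  4 → (8, 'c')
  5 → (2, 'cbacdbc')
  6 → (5, 'cdbc')
  7 → (6, 'dbc')
  8 → (0, 'dbcbacdbc')

SA = [4, 3, 7, 1, 8, 2, 5, 6, 0]
[i] adj suffixes → lcp
  [1] 4/3 → 0 ('')
  [2] 3/7 → 1 ('b')
  [3] 7/1 → 2 ('bc')
  [4] 1/8 → 0 ('')
  [5] 8/2 → 1 ('c')
  [6] 2/5 → 1 ('c')
  [7] 5/6 → 0 ('')
  [8] 6/0 → 3 ('dbc')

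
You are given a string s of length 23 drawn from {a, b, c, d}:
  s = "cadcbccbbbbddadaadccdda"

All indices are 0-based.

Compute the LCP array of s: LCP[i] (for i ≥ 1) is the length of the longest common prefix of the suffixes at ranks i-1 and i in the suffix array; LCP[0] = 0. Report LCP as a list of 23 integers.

rank→(start, suffix):
  0 → (22, 'a')
  1 → (15, 'aadccdda')
  2 → (13, 'adaadccdda')
  3 → (1, 'adcbccbbbbddadaadccdda')
  4 → (16, 'adccdda')
  5 → (7, 'bbbbddadaadccdda')
  6 → (8, 'bbbddadaadccdda')
  7 → (9, 'bbddadaadccdda')
  8 → (4, 'bccbbbbddadaadccdda')
  9 → (10, 'bddadaadccdda')
  10 → (0, 'cadcbccbbbbddadaadccdda')
  11 → (6, 'cbbbbddadaadccdda')
  12 → (3, 'cbccbbbbddadaadccdda')
  13 → (5, 'ccbbbbddadaadccdda')
  14 → (18, 'ccdda')
  15 → (19, 'cdda')
  16 → (21, 'da')
  17 → (14, 'daadccdda')
  18 → (12, 'dadaadccdda')
  19 → (2, 'dcbccbbbbddadaadccdda')
  20 → (17, 'dccdda')
  21 → (20, 'dda')
  22 → (11, 'ddadaadccdda')

SA = [22, 15, 13, 1, 16, 7, 8, 9, 4, 10, 0, 6, 3, 5, 18, 19, 21, 14, 12, 2, 17, 20, 11]
[i] adj suffixes → lcp
  [1] 22/15 → 1 ('a')
  [2] 15/13 → 1 ('a')
  [3] 13/1 → 2 ('ad')
  [4] 1/16 → 3 ('adc')
  [5] 16/7 → 0 ('')
  [6] 7/8 → 3 ('bbb')
  [7] 8/9 → 2 ('bb')
  [8] 9/4 → 1 ('b')
  [9] 4/10 → 1 ('b')
  [10] 10/0 → 0 ('')
  [11] 0/6 → 1 ('c')
  [12] 6/3 → 2 ('cb')
  [13] 3/5 → 1 ('c')
  [14] 5/18 → 2 ('cc')
  [15] 18/19 → 1 ('c')
  [16] 19/21 → 0 ('')
  [17] 21/14 → 2 ('da')
  [18] 14/12 → 2 ('da')
  [19] 12/2 → 1 ('d')
  [20] 2/17 → 2 ('dc')
  [21] 17/20 → 1 ('d')
  [22] 20/11 → 3 ('dda')

[0, 1, 1, 2, 3, 0, 3, 2, 1, 1, 0, 1, 2, 1, 2, 1, 0, 2, 2, 1, 2, 1, 3]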